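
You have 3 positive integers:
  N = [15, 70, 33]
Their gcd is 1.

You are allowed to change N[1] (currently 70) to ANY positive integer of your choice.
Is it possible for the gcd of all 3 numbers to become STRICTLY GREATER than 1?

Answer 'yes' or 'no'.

Answer: yes

Derivation:
Current gcd = 1
gcd of all OTHER numbers (without N[1]=70): gcd([15, 33]) = 3
The new gcd after any change is gcd(3, new_value).
This can be at most 3.
Since 3 > old gcd 1, the gcd CAN increase (e.g., set N[1] = 3).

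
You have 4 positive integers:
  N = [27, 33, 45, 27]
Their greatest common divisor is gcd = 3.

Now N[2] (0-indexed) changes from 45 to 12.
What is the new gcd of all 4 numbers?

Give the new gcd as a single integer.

Numbers: [27, 33, 45, 27], gcd = 3
Change: index 2, 45 -> 12
gcd of the OTHER numbers (without index 2): gcd([27, 33, 27]) = 3
New gcd = gcd(g_others, new_val) = gcd(3, 12) = 3

Answer: 3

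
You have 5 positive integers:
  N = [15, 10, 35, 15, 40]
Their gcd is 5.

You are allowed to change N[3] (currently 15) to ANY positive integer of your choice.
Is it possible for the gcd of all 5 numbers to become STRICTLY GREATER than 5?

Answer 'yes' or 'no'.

Current gcd = 5
gcd of all OTHER numbers (without N[3]=15): gcd([15, 10, 35, 40]) = 5
The new gcd after any change is gcd(5, new_value).
This can be at most 5.
Since 5 = old gcd 5, the gcd can only stay the same or decrease.

Answer: no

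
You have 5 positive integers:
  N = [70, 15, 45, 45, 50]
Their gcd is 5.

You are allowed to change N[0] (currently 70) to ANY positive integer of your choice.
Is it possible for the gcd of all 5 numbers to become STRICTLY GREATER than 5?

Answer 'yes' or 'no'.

Answer: no

Derivation:
Current gcd = 5
gcd of all OTHER numbers (without N[0]=70): gcd([15, 45, 45, 50]) = 5
The new gcd after any change is gcd(5, new_value).
This can be at most 5.
Since 5 = old gcd 5, the gcd can only stay the same or decrease.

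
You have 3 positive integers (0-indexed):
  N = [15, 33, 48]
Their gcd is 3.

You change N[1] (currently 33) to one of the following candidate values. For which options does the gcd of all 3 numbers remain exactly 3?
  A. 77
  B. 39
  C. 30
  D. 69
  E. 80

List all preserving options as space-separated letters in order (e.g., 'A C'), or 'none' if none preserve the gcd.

Answer: B C D

Derivation:
Old gcd = 3; gcd of others (without N[1]) = 3
New gcd for candidate v: gcd(3, v). Preserves old gcd iff gcd(3, v) = 3.
  Option A: v=77, gcd(3,77)=1 -> changes
  Option B: v=39, gcd(3,39)=3 -> preserves
  Option C: v=30, gcd(3,30)=3 -> preserves
  Option D: v=69, gcd(3,69)=3 -> preserves
  Option E: v=80, gcd(3,80)=1 -> changes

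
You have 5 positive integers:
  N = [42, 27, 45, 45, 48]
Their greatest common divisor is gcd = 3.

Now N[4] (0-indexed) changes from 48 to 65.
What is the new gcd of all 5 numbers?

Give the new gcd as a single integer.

Numbers: [42, 27, 45, 45, 48], gcd = 3
Change: index 4, 48 -> 65
gcd of the OTHER numbers (without index 4): gcd([42, 27, 45, 45]) = 3
New gcd = gcd(g_others, new_val) = gcd(3, 65) = 1

Answer: 1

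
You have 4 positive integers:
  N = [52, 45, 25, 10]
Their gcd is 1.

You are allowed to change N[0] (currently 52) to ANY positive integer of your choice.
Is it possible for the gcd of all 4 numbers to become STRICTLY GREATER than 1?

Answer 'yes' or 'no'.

Current gcd = 1
gcd of all OTHER numbers (without N[0]=52): gcd([45, 25, 10]) = 5
The new gcd after any change is gcd(5, new_value).
This can be at most 5.
Since 5 > old gcd 1, the gcd CAN increase (e.g., set N[0] = 5).

Answer: yes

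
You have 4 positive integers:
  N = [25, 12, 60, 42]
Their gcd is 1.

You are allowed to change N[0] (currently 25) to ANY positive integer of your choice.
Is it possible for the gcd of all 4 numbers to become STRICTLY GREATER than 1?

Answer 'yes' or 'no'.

Answer: yes

Derivation:
Current gcd = 1
gcd of all OTHER numbers (without N[0]=25): gcd([12, 60, 42]) = 6
The new gcd after any change is gcd(6, new_value).
This can be at most 6.
Since 6 > old gcd 1, the gcd CAN increase (e.g., set N[0] = 6).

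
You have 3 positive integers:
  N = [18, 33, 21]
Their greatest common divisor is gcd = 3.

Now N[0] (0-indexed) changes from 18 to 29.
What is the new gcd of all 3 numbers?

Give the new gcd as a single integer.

Numbers: [18, 33, 21], gcd = 3
Change: index 0, 18 -> 29
gcd of the OTHER numbers (without index 0): gcd([33, 21]) = 3
New gcd = gcd(g_others, new_val) = gcd(3, 29) = 1

Answer: 1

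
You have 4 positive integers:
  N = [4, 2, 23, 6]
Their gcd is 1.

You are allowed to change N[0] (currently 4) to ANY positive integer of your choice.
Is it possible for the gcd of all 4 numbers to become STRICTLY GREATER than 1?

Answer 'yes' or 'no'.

Current gcd = 1
gcd of all OTHER numbers (without N[0]=4): gcd([2, 23, 6]) = 1
The new gcd after any change is gcd(1, new_value).
This can be at most 1.
Since 1 = old gcd 1, the gcd can only stay the same or decrease.

Answer: no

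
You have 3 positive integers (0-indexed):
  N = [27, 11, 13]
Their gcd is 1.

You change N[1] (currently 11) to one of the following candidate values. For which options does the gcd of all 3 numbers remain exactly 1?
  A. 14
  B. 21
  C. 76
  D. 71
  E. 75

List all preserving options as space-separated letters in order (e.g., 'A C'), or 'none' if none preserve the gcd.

Answer: A B C D E

Derivation:
Old gcd = 1; gcd of others (without N[1]) = 1
New gcd for candidate v: gcd(1, v). Preserves old gcd iff gcd(1, v) = 1.
  Option A: v=14, gcd(1,14)=1 -> preserves
  Option B: v=21, gcd(1,21)=1 -> preserves
  Option C: v=76, gcd(1,76)=1 -> preserves
  Option D: v=71, gcd(1,71)=1 -> preserves
  Option E: v=75, gcd(1,75)=1 -> preserves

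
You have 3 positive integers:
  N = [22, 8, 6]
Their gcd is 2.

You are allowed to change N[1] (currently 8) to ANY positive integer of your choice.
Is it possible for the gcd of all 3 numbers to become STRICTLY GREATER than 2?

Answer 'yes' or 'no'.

Answer: no

Derivation:
Current gcd = 2
gcd of all OTHER numbers (without N[1]=8): gcd([22, 6]) = 2
The new gcd after any change is gcd(2, new_value).
This can be at most 2.
Since 2 = old gcd 2, the gcd can only stay the same or decrease.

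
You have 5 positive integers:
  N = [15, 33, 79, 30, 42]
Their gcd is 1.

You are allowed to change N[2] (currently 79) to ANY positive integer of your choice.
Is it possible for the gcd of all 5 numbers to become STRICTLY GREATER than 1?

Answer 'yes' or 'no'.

Current gcd = 1
gcd of all OTHER numbers (without N[2]=79): gcd([15, 33, 30, 42]) = 3
The new gcd after any change is gcd(3, new_value).
This can be at most 3.
Since 3 > old gcd 1, the gcd CAN increase (e.g., set N[2] = 3).

Answer: yes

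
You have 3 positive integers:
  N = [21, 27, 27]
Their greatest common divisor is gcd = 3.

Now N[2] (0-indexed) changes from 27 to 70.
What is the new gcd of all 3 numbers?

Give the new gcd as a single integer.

Answer: 1

Derivation:
Numbers: [21, 27, 27], gcd = 3
Change: index 2, 27 -> 70
gcd of the OTHER numbers (without index 2): gcd([21, 27]) = 3
New gcd = gcd(g_others, new_val) = gcd(3, 70) = 1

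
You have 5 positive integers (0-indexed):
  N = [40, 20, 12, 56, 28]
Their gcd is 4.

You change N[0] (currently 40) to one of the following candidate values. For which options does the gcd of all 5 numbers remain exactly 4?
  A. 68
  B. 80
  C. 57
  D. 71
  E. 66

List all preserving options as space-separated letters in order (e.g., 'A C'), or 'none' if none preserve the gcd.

Old gcd = 4; gcd of others (without N[0]) = 4
New gcd for candidate v: gcd(4, v). Preserves old gcd iff gcd(4, v) = 4.
  Option A: v=68, gcd(4,68)=4 -> preserves
  Option B: v=80, gcd(4,80)=4 -> preserves
  Option C: v=57, gcd(4,57)=1 -> changes
  Option D: v=71, gcd(4,71)=1 -> changes
  Option E: v=66, gcd(4,66)=2 -> changes

Answer: A B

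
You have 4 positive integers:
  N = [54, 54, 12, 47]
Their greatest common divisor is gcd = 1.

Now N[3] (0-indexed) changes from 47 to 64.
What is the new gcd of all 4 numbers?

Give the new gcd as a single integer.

Numbers: [54, 54, 12, 47], gcd = 1
Change: index 3, 47 -> 64
gcd of the OTHER numbers (without index 3): gcd([54, 54, 12]) = 6
New gcd = gcd(g_others, new_val) = gcd(6, 64) = 2

Answer: 2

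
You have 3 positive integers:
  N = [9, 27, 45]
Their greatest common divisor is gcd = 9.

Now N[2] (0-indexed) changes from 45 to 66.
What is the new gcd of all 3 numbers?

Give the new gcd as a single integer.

Numbers: [9, 27, 45], gcd = 9
Change: index 2, 45 -> 66
gcd of the OTHER numbers (without index 2): gcd([9, 27]) = 9
New gcd = gcd(g_others, new_val) = gcd(9, 66) = 3

Answer: 3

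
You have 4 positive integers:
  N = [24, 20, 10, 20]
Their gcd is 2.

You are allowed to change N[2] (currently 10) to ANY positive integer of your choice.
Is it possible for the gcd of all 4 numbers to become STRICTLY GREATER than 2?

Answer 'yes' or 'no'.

Current gcd = 2
gcd of all OTHER numbers (without N[2]=10): gcd([24, 20, 20]) = 4
The new gcd after any change is gcd(4, new_value).
This can be at most 4.
Since 4 > old gcd 2, the gcd CAN increase (e.g., set N[2] = 4).

Answer: yes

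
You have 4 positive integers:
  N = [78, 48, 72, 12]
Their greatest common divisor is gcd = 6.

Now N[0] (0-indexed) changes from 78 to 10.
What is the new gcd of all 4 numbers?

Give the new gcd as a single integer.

Answer: 2

Derivation:
Numbers: [78, 48, 72, 12], gcd = 6
Change: index 0, 78 -> 10
gcd of the OTHER numbers (without index 0): gcd([48, 72, 12]) = 12
New gcd = gcd(g_others, new_val) = gcd(12, 10) = 2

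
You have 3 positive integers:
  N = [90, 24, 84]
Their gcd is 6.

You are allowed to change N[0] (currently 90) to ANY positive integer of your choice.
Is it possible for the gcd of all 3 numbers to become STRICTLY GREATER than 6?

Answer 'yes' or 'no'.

Answer: yes

Derivation:
Current gcd = 6
gcd of all OTHER numbers (without N[0]=90): gcd([24, 84]) = 12
The new gcd after any change is gcd(12, new_value).
This can be at most 12.
Since 12 > old gcd 6, the gcd CAN increase (e.g., set N[0] = 12).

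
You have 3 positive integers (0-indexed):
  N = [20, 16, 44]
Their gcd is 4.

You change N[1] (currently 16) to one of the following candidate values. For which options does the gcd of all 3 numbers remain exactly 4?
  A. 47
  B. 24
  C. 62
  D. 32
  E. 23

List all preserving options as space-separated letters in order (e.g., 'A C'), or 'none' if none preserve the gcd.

Old gcd = 4; gcd of others (without N[1]) = 4
New gcd for candidate v: gcd(4, v). Preserves old gcd iff gcd(4, v) = 4.
  Option A: v=47, gcd(4,47)=1 -> changes
  Option B: v=24, gcd(4,24)=4 -> preserves
  Option C: v=62, gcd(4,62)=2 -> changes
  Option D: v=32, gcd(4,32)=4 -> preserves
  Option E: v=23, gcd(4,23)=1 -> changes

Answer: B D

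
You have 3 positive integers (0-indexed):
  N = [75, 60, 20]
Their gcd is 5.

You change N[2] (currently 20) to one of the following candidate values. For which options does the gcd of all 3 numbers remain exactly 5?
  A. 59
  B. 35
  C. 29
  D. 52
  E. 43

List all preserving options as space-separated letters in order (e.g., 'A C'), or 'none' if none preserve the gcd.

Answer: B

Derivation:
Old gcd = 5; gcd of others (without N[2]) = 15
New gcd for candidate v: gcd(15, v). Preserves old gcd iff gcd(15, v) = 5.
  Option A: v=59, gcd(15,59)=1 -> changes
  Option B: v=35, gcd(15,35)=5 -> preserves
  Option C: v=29, gcd(15,29)=1 -> changes
  Option D: v=52, gcd(15,52)=1 -> changes
  Option E: v=43, gcd(15,43)=1 -> changes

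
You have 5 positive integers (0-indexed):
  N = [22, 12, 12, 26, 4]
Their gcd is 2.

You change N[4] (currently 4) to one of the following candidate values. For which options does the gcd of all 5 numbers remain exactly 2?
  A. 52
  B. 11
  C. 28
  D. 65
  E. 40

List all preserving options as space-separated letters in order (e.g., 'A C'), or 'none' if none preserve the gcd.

Old gcd = 2; gcd of others (without N[4]) = 2
New gcd for candidate v: gcd(2, v). Preserves old gcd iff gcd(2, v) = 2.
  Option A: v=52, gcd(2,52)=2 -> preserves
  Option B: v=11, gcd(2,11)=1 -> changes
  Option C: v=28, gcd(2,28)=2 -> preserves
  Option D: v=65, gcd(2,65)=1 -> changes
  Option E: v=40, gcd(2,40)=2 -> preserves

Answer: A C E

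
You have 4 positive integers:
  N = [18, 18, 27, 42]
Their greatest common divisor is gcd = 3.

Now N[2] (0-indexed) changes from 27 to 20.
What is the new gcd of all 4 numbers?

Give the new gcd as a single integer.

Numbers: [18, 18, 27, 42], gcd = 3
Change: index 2, 27 -> 20
gcd of the OTHER numbers (without index 2): gcd([18, 18, 42]) = 6
New gcd = gcd(g_others, new_val) = gcd(6, 20) = 2

Answer: 2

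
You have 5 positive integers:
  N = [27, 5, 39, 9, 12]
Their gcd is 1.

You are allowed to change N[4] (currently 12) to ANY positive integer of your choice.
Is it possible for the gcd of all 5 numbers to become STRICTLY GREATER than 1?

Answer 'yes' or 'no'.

Current gcd = 1
gcd of all OTHER numbers (without N[4]=12): gcd([27, 5, 39, 9]) = 1
The new gcd after any change is gcd(1, new_value).
This can be at most 1.
Since 1 = old gcd 1, the gcd can only stay the same or decrease.

Answer: no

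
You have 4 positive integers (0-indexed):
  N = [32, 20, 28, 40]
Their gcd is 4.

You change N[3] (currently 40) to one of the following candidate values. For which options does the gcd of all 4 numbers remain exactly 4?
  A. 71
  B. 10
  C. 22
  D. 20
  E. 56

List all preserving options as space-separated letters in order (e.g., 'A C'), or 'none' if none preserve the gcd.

Answer: D E

Derivation:
Old gcd = 4; gcd of others (without N[3]) = 4
New gcd for candidate v: gcd(4, v). Preserves old gcd iff gcd(4, v) = 4.
  Option A: v=71, gcd(4,71)=1 -> changes
  Option B: v=10, gcd(4,10)=2 -> changes
  Option C: v=22, gcd(4,22)=2 -> changes
  Option D: v=20, gcd(4,20)=4 -> preserves
  Option E: v=56, gcd(4,56)=4 -> preserves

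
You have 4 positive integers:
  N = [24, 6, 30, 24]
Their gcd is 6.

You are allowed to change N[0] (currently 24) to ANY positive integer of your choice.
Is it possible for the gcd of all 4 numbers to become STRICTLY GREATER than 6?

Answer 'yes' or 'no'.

Answer: no

Derivation:
Current gcd = 6
gcd of all OTHER numbers (without N[0]=24): gcd([6, 30, 24]) = 6
The new gcd after any change is gcd(6, new_value).
This can be at most 6.
Since 6 = old gcd 6, the gcd can only stay the same or decrease.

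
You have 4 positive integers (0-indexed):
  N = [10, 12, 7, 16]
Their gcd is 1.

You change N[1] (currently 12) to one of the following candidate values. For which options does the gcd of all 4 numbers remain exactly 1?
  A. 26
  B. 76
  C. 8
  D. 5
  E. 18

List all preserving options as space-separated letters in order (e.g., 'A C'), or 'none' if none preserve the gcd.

Answer: A B C D E

Derivation:
Old gcd = 1; gcd of others (without N[1]) = 1
New gcd for candidate v: gcd(1, v). Preserves old gcd iff gcd(1, v) = 1.
  Option A: v=26, gcd(1,26)=1 -> preserves
  Option B: v=76, gcd(1,76)=1 -> preserves
  Option C: v=8, gcd(1,8)=1 -> preserves
  Option D: v=5, gcd(1,5)=1 -> preserves
  Option E: v=18, gcd(1,18)=1 -> preserves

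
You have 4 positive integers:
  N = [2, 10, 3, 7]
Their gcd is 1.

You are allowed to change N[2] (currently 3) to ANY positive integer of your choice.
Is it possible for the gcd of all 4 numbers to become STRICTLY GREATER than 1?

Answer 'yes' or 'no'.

Current gcd = 1
gcd of all OTHER numbers (without N[2]=3): gcd([2, 10, 7]) = 1
The new gcd after any change is gcd(1, new_value).
This can be at most 1.
Since 1 = old gcd 1, the gcd can only stay the same or decrease.

Answer: no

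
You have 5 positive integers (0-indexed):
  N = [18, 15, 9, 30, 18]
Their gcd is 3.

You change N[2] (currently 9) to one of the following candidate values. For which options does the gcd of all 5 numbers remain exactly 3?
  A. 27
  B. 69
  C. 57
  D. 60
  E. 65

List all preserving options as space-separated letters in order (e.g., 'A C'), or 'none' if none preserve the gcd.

Old gcd = 3; gcd of others (without N[2]) = 3
New gcd for candidate v: gcd(3, v). Preserves old gcd iff gcd(3, v) = 3.
  Option A: v=27, gcd(3,27)=3 -> preserves
  Option B: v=69, gcd(3,69)=3 -> preserves
  Option C: v=57, gcd(3,57)=3 -> preserves
  Option D: v=60, gcd(3,60)=3 -> preserves
  Option E: v=65, gcd(3,65)=1 -> changes

Answer: A B C D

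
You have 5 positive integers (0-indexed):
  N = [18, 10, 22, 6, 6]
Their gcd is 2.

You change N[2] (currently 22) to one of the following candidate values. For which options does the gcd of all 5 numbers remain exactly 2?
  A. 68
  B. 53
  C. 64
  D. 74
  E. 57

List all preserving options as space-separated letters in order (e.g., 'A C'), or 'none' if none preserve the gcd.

Old gcd = 2; gcd of others (without N[2]) = 2
New gcd for candidate v: gcd(2, v). Preserves old gcd iff gcd(2, v) = 2.
  Option A: v=68, gcd(2,68)=2 -> preserves
  Option B: v=53, gcd(2,53)=1 -> changes
  Option C: v=64, gcd(2,64)=2 -> preserves
  Option D: v=74, gcd(2,74)=2 -> preserves
  Option E: v=57, gcd(2,57)=1 -> changes

Answer: A C D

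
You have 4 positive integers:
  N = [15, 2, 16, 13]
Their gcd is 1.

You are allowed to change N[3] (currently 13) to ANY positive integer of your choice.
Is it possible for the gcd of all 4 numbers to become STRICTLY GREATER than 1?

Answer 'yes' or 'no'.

Current gcd = 1
gcd of all OTHER numbers (without N[3]=13): gcd([15, 2, 16]) = 1
The new gcd after any change is gcd(1, new_value).
This can be at most 1.
Since 1 = old gcd 1, the gcd can only stay the same or decrease.

Answer: no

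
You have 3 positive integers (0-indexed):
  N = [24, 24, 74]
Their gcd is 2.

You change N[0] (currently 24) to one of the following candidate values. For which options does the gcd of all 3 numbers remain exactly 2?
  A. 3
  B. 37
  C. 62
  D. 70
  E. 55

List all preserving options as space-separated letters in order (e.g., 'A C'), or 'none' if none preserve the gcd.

Answer: C D

Derivation:
Old gcd = 2; gcd of others (without N[0]) = 2
New gcd for candidate v: gcd(2, v). Preserves old gcd iff gcd(2, v) = 2.
  Option A: v=3, gcd(2,3)=1 -> changes
  Option B: v=37, gcd(2,37)=1 -> changes
  Option C: v=62, gcd(2,62)=2 -> preserves
  Option D: v=70, gcd(2,70)=2 -> preserves
  Option E: v=55, gcd(2,55)=1 -> changes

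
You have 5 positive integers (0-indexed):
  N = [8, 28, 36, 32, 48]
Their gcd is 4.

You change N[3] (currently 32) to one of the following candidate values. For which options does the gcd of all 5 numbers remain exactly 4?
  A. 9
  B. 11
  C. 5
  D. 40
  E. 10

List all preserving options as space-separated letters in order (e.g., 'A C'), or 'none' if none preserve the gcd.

Answer: D

Derivation:
Old gcd = 4; gcd of others (without N[3]) = 4
New gcd for candidate v: gcd(4, v). Preserves old gcd iff gcd(4, v) = 4.
  Option A: v=9, gcd(4,9)=1 -> changes
  Option B: v=11, gcd(4,11)=1 -> changes
  Option C: v=5, gcd(4,5)=1 -> changes
  Option D: v=40, gcd(4,40)=4 -> preserves
  Option E: v=10, gcd(4,10)=2 -> changes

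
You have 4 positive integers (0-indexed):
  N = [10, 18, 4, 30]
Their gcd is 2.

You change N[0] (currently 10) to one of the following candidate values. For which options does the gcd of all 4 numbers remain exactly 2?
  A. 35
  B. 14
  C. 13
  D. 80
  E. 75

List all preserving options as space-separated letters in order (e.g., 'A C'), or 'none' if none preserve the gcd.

Old gcd = 2; gcd of others (without N[0]) = 2
New gcd for candidate v: gcd(2, v). Preserves old gcd iff gcd(2, v) = 2.
  Option A: v=35, gcd(2,35)=1 -> changes
  Option B: v=14, gcd(2,14)=2 -> preserves
  Option C: v=13, gcd(2,13)=1 -> changes
  Option D: v=80, gcd(2,80)=2 -> preserves
  Option E: v=75, gcd(2,75)=1 -> changes

Answer: B D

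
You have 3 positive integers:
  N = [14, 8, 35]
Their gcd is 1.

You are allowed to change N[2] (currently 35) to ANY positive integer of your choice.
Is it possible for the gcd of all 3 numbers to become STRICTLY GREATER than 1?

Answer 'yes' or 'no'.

Answer: yes

Derivation:
Current gcd = 1
gcd of all OTHER numbers (without N[2]=35): gcd([14, 8]) = 2
The new gcd after any change is gcd(2, new_value).
This can be at most 2.
Since 2 > old gcd 1, the gcd CAN increase (e.g., set N[2] = 2).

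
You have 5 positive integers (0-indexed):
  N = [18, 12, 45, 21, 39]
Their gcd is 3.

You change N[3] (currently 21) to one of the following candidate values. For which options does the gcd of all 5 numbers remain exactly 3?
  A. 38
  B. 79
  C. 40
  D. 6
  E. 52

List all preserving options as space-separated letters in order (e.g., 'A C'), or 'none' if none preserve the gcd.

Old gcd = 3; gcd of others (without N[3]) = 3
New gcd for candidate v: gcd(3, v). Preserves old gcd iff gcd(3, v) = 3.
  Option A: v=38, gcd(3,38)=1 -> changes
  Option B: v=79, gcd(3,79)=1 -> changes
  Option C: v=40, gcd(3,40)=1 -> changes
  Option D: v=6, gcd(3,6)=3 -> preserves
  Option E: v=52, gcd(3,52)=1 -> changes

Answer: D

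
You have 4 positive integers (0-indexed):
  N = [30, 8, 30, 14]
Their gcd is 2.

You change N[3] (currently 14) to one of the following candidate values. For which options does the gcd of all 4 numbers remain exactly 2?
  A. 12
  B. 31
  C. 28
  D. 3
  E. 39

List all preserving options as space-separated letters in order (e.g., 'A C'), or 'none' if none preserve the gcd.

Old gcd = 2; gcd of others (without N[3]) = 2
New gcd for candidate v: gcd(2, v). Preserves old gcd iff gcd(2, v) = 2.
  Option A: v=12, gcd(2,12)=2 -> preserves
  Option B: v=31, gcd(2,31)=1 -> changes
  Option C: v=28, gcd(2,28)=2 -> preserves
  Option D: v=3, gcd(2,3)=1 -> changes
  Option E: v=39, gcd(2,39)=1 -> changes

Answer: A C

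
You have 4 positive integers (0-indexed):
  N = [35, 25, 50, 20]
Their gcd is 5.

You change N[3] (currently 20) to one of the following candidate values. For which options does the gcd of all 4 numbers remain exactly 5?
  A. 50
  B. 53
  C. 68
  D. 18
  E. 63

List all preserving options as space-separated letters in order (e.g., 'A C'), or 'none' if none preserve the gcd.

Answer: A

Derivation:
Old gcd = 5; gcd of others (without N[3]) = 5
New gcd for candidate v: gcd(5, v). Preserves old gcd iff gcd(5, v) = 5.
  Option A: v=50, gcd(5,50)=5 -> preserves
  Option B: v=53, gcd(5,53)=1 -> changes
  Option C: v=68, gcd(5,68)=1 -> changes
  Option D: v=18, gcd(5,18)=1 -> changes
  Option E: v=63, gcd(5,63)=1 -> changes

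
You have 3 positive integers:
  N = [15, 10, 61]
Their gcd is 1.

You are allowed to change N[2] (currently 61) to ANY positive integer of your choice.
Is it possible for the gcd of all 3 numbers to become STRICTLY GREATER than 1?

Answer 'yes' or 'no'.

Current gcd = 1
gcd of all OTHER numbers (without N[2]=61): gcd([15, 10]) = 5
The new gcd after any change is gcd(5, new_value).
This can be at most 5.
Since 5 > old gcd 1, the gcd CAN increase (e.g., set N[2] = 5).

Answer: yes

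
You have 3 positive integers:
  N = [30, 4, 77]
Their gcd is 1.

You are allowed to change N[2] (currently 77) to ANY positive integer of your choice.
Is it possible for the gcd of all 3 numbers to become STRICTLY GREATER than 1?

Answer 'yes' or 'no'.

Answer: yes

Derivation:
Current gcd = 1
gcd of all OTHER numbers (without N[2]=77): gcd([30, 4]) = 2
The new gcd after any change is gcd(2, new_value).
This can be at most 2.
Since 2 > old gcd 1, the gcd CAN increase (e.g., set N[2] = 2).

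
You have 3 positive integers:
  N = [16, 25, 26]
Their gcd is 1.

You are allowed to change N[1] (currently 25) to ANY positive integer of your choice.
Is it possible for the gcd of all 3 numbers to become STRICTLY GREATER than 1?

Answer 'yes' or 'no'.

Answer: yes

Derivation:
Current gcd = 1
gcd of all OTHER numbers (without N[1]=25): gcd([16, 26]) = 2
The new gcd after any change is gcd(2, new_value).
This can be at most 2.
Since 2 > old gcd 1, the gcd CAN increase (e.g., set N[1] = 2).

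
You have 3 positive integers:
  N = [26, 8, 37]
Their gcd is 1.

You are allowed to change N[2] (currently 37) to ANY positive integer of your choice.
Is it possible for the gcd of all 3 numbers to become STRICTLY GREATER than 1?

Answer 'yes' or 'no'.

Answer: yes

Derivation:
Current gcd = 1
gcd of all OTHER numbers (without N[2]=37): gcd([26, 8]) = 2
The new gcd after any change is gcd(2, new_value).
This can be at most 2.
Since 2 > old gcd 1, the gcd CAN increase (e.g., set N[2] = 2).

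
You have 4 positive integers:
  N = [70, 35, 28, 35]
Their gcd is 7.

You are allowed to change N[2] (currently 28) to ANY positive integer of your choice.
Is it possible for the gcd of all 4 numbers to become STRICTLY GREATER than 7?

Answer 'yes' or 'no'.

Answer: yes

Derivation:
Current gcd = 7
gcd of all OTHER numbers (without N[2]=28): gcd([70, 35, 35]) = 35
The new gcd after any change is gcd(35, new_value).
This can be at most 35.
Since 35 > old gcd 7, the gcd CAN increase (e.g., set N[2] = 35).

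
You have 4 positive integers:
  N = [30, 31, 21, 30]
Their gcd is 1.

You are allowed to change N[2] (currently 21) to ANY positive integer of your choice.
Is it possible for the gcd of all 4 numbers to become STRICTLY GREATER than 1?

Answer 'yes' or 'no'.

Answer: no

Derivation:
Current gcd = 1
gcd of all OTHER numbers (without N[2]=21): gcd([30, 31, 30]) = 1
The new gcd after any change is gcd(1, new_value).
This can be at most 1.
Since 1 = old gcd 1, the gcd can only stay the same or decrease.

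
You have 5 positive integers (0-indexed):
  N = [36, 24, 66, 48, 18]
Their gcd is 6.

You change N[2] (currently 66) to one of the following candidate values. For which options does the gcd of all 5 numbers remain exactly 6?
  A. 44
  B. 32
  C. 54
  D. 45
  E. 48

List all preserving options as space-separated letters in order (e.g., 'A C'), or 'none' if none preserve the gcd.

Old gcd = 6; gcd of others (without N[2]) = 6
New gcd for candidate v: gcd(6, v). Preserves old gcd iff gcd(6, v) = 6.
  Option A: v=44, gcd(6,44)=2 -> changes
  Option B: v=32, gcd(6,32)=2 -> changes
  Option C: v=54, gcd(6,54)=6 -> preserves
  Option D: v=45, gcd(6,45)=3 -> changes
  Option E: v=48, gcd(6,48)=6 -> preserves

Answer: C E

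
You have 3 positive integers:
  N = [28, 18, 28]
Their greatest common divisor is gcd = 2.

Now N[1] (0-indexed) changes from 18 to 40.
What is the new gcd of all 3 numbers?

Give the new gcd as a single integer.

Numbers: [28, 18, 28], gcd = 2
Change: index 1, 18 -> 40
gcd of the OTHER numbers (without index 1): gcd([28, 28]) = 28
New gcd = gcd(g_others, new_val) = gcd(28, 40) = 4

Answer: 4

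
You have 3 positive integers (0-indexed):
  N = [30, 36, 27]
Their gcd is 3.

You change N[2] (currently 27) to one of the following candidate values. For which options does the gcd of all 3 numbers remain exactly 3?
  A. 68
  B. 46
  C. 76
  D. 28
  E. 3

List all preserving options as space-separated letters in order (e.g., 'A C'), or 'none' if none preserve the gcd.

Old gcd = 3; gcd of others (without N[2]) = 6
New gcd for candidate v: gcd(6, v). Preserves old gcd iff gcd(6, v) = 3.
  Option A: v=68, gcd(6,68)=2 -> changes
  Option B: v=46, gcd(6,46)=2 -> changes
  Option C: v=76, gcd(6,76)=2 -> changes
  Option D: v=28, gcd(6,28)=2 -> changes
  Option E: v=3, gcd(6,3)=3 -> preserves

Answer: E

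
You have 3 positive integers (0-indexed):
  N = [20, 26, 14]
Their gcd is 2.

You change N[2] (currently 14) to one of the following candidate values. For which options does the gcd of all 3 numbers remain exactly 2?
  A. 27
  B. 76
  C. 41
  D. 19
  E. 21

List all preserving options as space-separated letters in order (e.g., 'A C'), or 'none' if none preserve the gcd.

Answer: B

Derivation:
Old gcd = 2; gcd of others (without N[2]) = 2
New gcd for candidate v: gcd(2, v). Preserves old gcd iff gcd(2, v) = 2.
  Option A: v=27, gcd(2,27)=1 -> changes
  Option B: v=76, gcd(2,76)=2 -> preserves
  Option C: v=41, gcd(2,41)=1 -> changes
  Option D: v=19, gcd(2,19)=1 -> changes
  Option E: v=21, gcd(2,21)=1 -> changes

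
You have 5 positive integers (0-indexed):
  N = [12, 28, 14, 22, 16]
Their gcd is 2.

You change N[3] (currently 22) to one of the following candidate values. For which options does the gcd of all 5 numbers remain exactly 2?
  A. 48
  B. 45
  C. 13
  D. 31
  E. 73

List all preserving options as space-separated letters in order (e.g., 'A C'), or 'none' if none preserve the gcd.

Old gcd = 2; gcd of others (without N[3]) = 2
New gcd for candidate v: gcd(2, v). Preserves old gcd iff gcd(2, v) = 2.
  Option A: v=48, gcd(2,48)=2 -> preserves
  Option B: v=45, gcd(2,45)=1 -> changes
  Option C: v=13, gcd(2,13)=1 -> changes
  Option D: v=31, gcd(2,31)=1 -> changes
  Option E: v=73, gcd(2,73)=1 -> changes

Answer: A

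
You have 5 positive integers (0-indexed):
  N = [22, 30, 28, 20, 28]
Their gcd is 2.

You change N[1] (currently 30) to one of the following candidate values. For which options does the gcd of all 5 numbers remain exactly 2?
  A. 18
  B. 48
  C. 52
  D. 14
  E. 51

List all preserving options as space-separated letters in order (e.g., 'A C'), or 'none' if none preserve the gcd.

Answer: A B C D

Derivation:
Old gcd = 2; gcd of others (without N[1]) = 2
New gcd for candidate v: gcd(2, v). Preserves old gcd iff gcd(2, v) = 2.
  Option A: v=18, gcd(2,18)=2 -> preserves
  Option B: v=48, gcd(2,48)=2 -> preserves
  Option C: v=52, gcd(2,52)=2 -> preserves
  Option D: v=14, gcd(2,14)=2 -> preserves
  Option E: v=51, gcd(2,51)=1 -> changes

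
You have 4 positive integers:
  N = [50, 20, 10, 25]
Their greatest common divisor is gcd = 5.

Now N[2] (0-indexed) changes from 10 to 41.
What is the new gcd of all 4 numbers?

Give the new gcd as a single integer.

Numbers: [50, 20, 10, 25], gcd = 5
Change: index 2, 10 -> 41
gcd of the OTHER numbers (without index 2): gcd([50, 20, 25]) = 5
New gcd = gcd(g_others, new_val) = gcd(5, 41) = 1

Answer: 1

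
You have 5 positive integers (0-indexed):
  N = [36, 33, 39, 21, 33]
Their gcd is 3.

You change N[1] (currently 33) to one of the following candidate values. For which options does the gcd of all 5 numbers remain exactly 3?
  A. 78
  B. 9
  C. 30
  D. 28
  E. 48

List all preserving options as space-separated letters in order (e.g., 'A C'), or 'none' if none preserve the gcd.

Answer: A B C E

Derivation:
Old gcd = 3; gcd of others (without N[1]) = 3
New gcd for candidate v: gcd(3, v). Preserves old gcd iff gcd(3, v) = 3.
  Option A: v=78, gcd(3,78)=3 -> preserves
  Option B: v=9, gcd(3,9)=3 -> preserves
  Option C: v=30, gcd(3,30)=3 -> preserves
  Option D: v=28, gcd(3,28)=1 -> changes
  Option E: v=48, gcd(3,48)=3 -> preserves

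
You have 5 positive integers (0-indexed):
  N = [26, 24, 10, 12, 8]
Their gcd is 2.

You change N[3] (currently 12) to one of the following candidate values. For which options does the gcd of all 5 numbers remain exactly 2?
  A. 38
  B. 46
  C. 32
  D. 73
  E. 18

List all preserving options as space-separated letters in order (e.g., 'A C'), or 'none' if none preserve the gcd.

Old gcd = 2; gcd of others (without N[3]) = 2
New gcd for candidate v: gcd(2, v). Preserves old gcd iff gcd(2, v) = 2.
  Option A: v=38, gcd(2,38)=2 -> preserves
  Option B: v=46, gcd(2,46)=2 -> preserves
  Option C: v=32, gcd(2,32)=2 -> preserves
  Option D: v=73, gcd(2,73)=1 -> changes
  Option E: v=18, gcd(2,18)=2 -> preserves

Answer: A B C E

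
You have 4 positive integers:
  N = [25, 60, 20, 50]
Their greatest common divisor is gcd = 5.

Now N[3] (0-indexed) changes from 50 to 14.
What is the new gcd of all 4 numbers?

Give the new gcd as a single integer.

Numbers: [25, 60, 20, 50], gcd = 5
Change: index 3, 50 -> 14
gcd of the OTHER numbers (without index 3): gcd([25, 60, 20]) = 5
New gcd = gcd(g_others, new_val) = gcd(5, 14) = 1

Answer: 1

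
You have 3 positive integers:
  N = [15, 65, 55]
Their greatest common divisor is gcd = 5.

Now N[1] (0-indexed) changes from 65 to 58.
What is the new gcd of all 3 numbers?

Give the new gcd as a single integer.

Answer: 1

Derivation:
Numbers: [15, 65, 55], gcd = 5
Change: index 1, 65 -> 58
gcd of the OTHER numbers (without index 1): gcd([15, 55]) = 5
New gcd = gcd(g_others, new_val) = gcd(5, 58) = 1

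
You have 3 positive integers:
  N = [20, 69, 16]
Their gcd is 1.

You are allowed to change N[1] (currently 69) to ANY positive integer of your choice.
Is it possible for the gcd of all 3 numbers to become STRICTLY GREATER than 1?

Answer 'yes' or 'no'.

Current gcd = 1
gcd of all OTHER numbers (without N[1]=69): gcd([20, 16]) = 4
The new gcd after any change is gcd(4, new_value).
This can be at most 4.
Since 4 > old gcd 1, the gcd CAN increase (e.g., set N[1] = 4).

Answer: yes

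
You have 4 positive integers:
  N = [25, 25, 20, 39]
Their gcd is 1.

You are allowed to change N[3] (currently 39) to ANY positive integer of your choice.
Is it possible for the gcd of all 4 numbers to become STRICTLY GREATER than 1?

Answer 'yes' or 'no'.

Current gcd = 1
gcd of all OTHER numbers (without N[3]=39): gcd([25, 25, 20]) = 5
The new gcd after any change is gcd(5, new_value).
This can be at most 5.
Since 5 > old gcd 1, the gcd CAN increase (e.g., set N[3] = 5).

Answer: yes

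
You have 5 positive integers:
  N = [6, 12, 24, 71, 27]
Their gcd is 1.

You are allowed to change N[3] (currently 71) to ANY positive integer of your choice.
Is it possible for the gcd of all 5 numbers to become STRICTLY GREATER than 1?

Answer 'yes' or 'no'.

Answer: yes

Derivation:
Current gcd = 1
gcd of all OTHER numbers (without N[3]=71): gcd([6, 12, 24, 27]) = 3
The new gcd after any change is gcd(3, new_value).
This can be at most 3.
Since 3 > old gcd 1, the gcd CAN increase (e.g., set N[3] = 3).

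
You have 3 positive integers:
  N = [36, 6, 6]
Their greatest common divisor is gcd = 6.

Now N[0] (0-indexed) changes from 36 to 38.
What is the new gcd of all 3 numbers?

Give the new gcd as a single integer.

Answer: 2

Derivation:
Numbers: [36, 6, 6], gcd = 6
Change: index 0, 36 -> 38
gcd of the OTHER numbers (without index 0): gcd([6, 6]) = 6
New gcd = gcd(g_others, new_val) = gcd(6, 38) = 2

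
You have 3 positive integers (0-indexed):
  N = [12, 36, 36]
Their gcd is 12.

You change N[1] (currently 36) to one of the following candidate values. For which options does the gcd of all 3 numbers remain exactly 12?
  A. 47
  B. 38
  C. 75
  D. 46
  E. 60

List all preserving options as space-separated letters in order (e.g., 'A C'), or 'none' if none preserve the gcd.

Old gcd = 12; gcd of others (without N[1]) = 12
New gcd for candidate v: gcd(12, v). Preserves old gcd iff gcd(12, v) = 12.
  Option A: v=47, gcd(12,47)=1 -> changes
  Option B: v=38, gcd(12,38)=2 -> changes
  Option C: v=75, gcd(12,75)=3 -> changes
  Option D: v=46, gcd(12,46)=2 -> changes
  Option E: v=60, gcd(12,60)=12 -> preserves

Answer: E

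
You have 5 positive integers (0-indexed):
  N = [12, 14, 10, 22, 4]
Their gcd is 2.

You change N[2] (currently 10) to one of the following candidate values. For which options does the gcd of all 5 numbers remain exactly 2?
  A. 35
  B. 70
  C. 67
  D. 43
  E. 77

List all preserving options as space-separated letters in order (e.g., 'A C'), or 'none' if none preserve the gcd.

Old gcd = 2; gcd of others (without N[2]) = 2
New gcd for candidate v: gcd(2, v). Preserves old gcd iff gcd(2, v) = 2.
  Option A: v=35, gcd(2,35)=1 -> changes
  Option B: v=70, gcd(2,70)=2 -> preserves
  Option C: v=67, gcd(2,67)=1 -> changes
  Option D: v=43, gcd(2,43)=1 -> changes
  Option E: v=77, gcd(2,77)=1 -> changes

Answer: B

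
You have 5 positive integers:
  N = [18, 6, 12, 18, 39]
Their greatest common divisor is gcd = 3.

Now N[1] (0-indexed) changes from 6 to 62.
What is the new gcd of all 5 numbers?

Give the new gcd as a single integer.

Answer: 1

Derivation:
Numbers: [18, 6, 12, 18, 39], gcd = 3
Change: index 1, 6 -> 62
gcd of the OTHER numbers (without index 1): gcd([18, 12, 18, 39]) = 3
New gcd = gcd(g_others, new_val) = gcd(3, 62) = 1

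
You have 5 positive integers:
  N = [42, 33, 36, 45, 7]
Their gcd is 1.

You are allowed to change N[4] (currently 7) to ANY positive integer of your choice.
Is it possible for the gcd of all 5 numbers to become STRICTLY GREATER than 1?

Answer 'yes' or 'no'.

Answer: yes

Derivation:
Current gcd = 1
gcd of all OTHER numbers (without N[4]=7): gcd([42, 33, 36, 45]) = 3
The new gcd after any change is gcd(3, new_value).
This can be at most 3.
Since 3 > old gcd 1, the gcd CAN increase (e.g., set N[4] = 3).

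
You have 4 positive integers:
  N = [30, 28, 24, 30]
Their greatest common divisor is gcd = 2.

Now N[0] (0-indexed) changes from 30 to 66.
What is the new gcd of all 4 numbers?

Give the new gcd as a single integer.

Answer: 2

Derivation:
Numbers: [30, 28, 24, 30], gcd = 2
Change: index 0, 30 -> 66
gcd of the OTHER numbers (without index 0): gcd([28, 24, 30]) = 2
New gcd = gcd(g_others, new_val) = gcd(2, 66) = 2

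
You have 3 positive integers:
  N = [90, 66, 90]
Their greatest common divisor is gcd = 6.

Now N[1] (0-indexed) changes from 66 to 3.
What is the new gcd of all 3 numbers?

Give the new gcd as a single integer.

Numbers: [90, 66, 90], gcd = 6
Change: index 1, 66 -> 3
gcd of the OTHER numbers (without index 1): gcd([90, 90]) = 90
New gcd = gcd(g_others, new_val) = gcd(90, 3) = 3

Answer: 3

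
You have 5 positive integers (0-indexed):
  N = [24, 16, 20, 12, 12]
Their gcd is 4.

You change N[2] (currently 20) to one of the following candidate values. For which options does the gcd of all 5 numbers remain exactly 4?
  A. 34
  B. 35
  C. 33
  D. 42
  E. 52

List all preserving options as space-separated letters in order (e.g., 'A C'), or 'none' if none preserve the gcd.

Old gcd = 4; gcd of others (without N[2]) = 4
New gcd for candidate v: gcd(4, v). Preserves old gcd iff gcd(4, v) = 4.
  Option A: v=34, gcd(4,34)=2 -> changes
  Option B: v=35, gcd(4,35)=1 -> changes
  Option C: v=33, gcd(4,33)=1 -> changes
  Option D: v=42, gcd(4,42)=2 -> changes
  Option E: v=52, gcd(4,52)=4 -> preserves

Answer: E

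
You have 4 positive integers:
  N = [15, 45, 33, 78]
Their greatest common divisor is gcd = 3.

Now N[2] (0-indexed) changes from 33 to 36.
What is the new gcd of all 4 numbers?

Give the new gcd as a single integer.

Numbers: [15, 45, 33, 78], gcd = 3
Change: index 2, 33 -> 36
gcd of the OTHER numbers (without index 2): gcd([15, 45, 78]) = 3
New gcd = gcd(g_others, new_val) = gcd(3, 36) = 3

Answer: 3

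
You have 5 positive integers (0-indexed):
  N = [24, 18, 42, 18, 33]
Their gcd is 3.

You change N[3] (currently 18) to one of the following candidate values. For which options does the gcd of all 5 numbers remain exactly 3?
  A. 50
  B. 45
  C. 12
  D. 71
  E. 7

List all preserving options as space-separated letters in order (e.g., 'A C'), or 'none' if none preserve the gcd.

Answer: B C

Derivation:
Old gcd = 3; gcd of others (without N[3]) = 3
New gcd for candidate v: gcd(3, v). Preserves old gcd iff gcd(3, v) = 3.
  Option A: v=50, gcd(3,50)=1 -> changes
  Option B: v=45, gcd(3,45)=3 -> preserves
  Option C: v=12, gcd(3,12)=3 -> preserves
  Option D: v=71, gcd(3,71)=1 -> changes
  Option E: v=7, gcd(3,7)=1 -> changes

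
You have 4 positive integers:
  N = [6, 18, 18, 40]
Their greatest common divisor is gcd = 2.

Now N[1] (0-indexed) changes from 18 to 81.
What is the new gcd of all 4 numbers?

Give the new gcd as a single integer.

Numbers: [6, 18, 18, 40], gcd = 2
Change: index 1, 18 -> 81
gcd of the OTHER numbers (without index 1): gcd([6, 18, 40]) = 2
New gcd = gcd(g_others, new_val) = gcd(2, 81) = 1

Answer: 1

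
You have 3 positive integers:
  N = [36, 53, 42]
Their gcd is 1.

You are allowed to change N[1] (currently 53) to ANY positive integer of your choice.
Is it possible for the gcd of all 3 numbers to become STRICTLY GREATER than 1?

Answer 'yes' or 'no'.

Answer: yes

Derivation:
Current gcd = 1
gcd of all OTHER numbers (without N[1]=53): gcd([36, 42]) = 6
The new gcd after any change is gcd(6, new_value).
This can be at most 6.
Since 6 > old gcd 1, the gcd CAN increase (e.g., set N[1] = 6).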